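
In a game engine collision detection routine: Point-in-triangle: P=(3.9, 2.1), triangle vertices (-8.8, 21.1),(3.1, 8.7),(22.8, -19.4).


Cross products: AB x AP = -68.62, BC x BP = -107.54, CA x CP = 86.05
All same sign? no

No, outside


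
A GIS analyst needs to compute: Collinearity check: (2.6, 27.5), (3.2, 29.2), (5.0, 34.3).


Cross product: (3.2-2.6)*(34.3-27.5) - (29.2-27.5)*(5-2.6)
= 0

Yes, collinear


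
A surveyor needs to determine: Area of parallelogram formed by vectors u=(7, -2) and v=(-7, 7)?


|u x v| = |7*7 - (-2)*(-7)|
= |49 - 14| = 35

35


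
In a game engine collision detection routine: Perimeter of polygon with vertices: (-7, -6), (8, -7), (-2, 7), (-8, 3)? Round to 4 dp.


Sides: (-7, -6)->(8, -7): sqrt(226) = 15.033296, (8, -7)->(-2, 7): sqrt(296) = 17.204651, (-2, 7)->(-8, 3): sqrt(52) = 7.211103, (-8, 3)->(-7, -6): sqrt(82) = 9.055385
Sum = 48.504435
Perimeter = 48.5044

48.5044


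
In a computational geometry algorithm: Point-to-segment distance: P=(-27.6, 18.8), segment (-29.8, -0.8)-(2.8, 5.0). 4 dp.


Project P onto AB: t = 0.1691 (clamped to [0,1])
Closest point on segment: (-24.2874, 0.1808)
Distance: 18.9116

18.9116


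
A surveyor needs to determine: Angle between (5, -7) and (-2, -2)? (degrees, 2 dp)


u.v = 4, |u| = sqrt(74) = 8.6023, |v| = sqrt(8) = 2.8284
cos(theta) = u.v/(|u||v|) = 4/sqrt(592) = 0.164399
theta = acos(0.164399) = 80.54 degrees

80.54 degrees


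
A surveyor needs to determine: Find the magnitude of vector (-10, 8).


|u| = sqrt((-10)^2 + 8^2) = sqrt(164) = 12.8062

12.8062


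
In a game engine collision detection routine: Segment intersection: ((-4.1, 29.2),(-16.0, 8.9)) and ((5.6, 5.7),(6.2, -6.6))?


Cross products: d1=-105.21, d2=-263.76, d3=476.56, d4=635.11
d1*d2 < 0 and d3*d4 < 0? no

No, they don't intersect


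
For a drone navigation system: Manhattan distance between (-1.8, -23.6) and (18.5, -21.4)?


|(-1.8)-18.5| + |(-23.6)-(-21.4)| = 20.3 + 2.2 = 22.5

22.5


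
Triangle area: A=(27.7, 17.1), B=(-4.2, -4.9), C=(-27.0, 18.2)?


Area = |x_A(y_B-y_C) + x_B(y_C-y_A) + x_C(y_A-y_B)|/2
= |(-639.87) + (-4.62) + (-594)|/2
= 1238.49/2 = 619.245

619.245


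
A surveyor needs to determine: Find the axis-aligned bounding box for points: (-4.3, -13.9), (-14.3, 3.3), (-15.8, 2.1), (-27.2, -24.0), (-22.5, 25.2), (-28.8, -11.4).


x range: [-28.8, -4.3]
y range: [-24, 25.2]
Bounding box: (-28.8,-24) to (-4.3,25.2)

(-28.8,-24) to (-4.3,25.2)


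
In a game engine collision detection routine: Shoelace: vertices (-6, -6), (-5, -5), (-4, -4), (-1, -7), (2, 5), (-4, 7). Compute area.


Shoelace sum: ((-6)*(-5) - (-5)*(-6)) + ((-5)*(-4) - (-4)*(-5)) + ((-4)*(-7) - (-1)*(-4)) + ((-1)*5 - 2*(-7)) + (2*7 - (-4)*5) + ((-4)*(-6) - (-6)*7)
= 133
Area = |133|/2 = 66.5

66.5


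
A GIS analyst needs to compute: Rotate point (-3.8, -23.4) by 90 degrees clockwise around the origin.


90° CW: (x,y) -> (y, -x)
(-3.8,-23.4) -> (-23.4, 3.8)

(-23.4, 3.8)


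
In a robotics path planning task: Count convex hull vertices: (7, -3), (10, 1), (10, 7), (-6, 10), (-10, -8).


Convex hull vertices (CCW): (-10, -8), (7, -3), (10, 1), (10, 7), (-6, 10)
Count = 5

5


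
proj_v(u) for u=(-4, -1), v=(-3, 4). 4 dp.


u.v = 8, |v| = sqrt(25) = 5
Scalar projection = u.v / |v| = 8 / sqrt(25) = 1.6

1.6


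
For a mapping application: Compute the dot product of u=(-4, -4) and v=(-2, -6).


u . v = u_x*v_x + u_y*v_y = (-4)*(-2) + (-4)*(-6)
= 8 + 24 = 32

32


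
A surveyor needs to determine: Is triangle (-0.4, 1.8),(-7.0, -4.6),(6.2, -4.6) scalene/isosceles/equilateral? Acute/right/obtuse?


Side lengths squared: AB^2=84.52, BC^2=174.24, CA^2=84.52
Sorted: [84.52, 84.52, 174.24]
By sides: Isosceles, By angles: Obtuse

Isosceles, Obtuse


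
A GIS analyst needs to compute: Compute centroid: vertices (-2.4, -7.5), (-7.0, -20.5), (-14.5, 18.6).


Centroid = ((x_A+x_B+x_C)/3, (y_A+y_B+y_C)/3)
= (((-2.4)+(-7)+(-14.5))/3, ((-7.5)+(-20.5)+18.6)/3)
= (-7.9667, -3.1333)

(-7.9667, -3.1333)


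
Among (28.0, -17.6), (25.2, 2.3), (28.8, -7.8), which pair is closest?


d(P0,P1) = 20.096, d(P0,P2) = 9.8326, d(P1,P2) = 10.7224
Closest: P0 and P2

Closest pair: (28.0, -17.6) and (28.8, -7.8), distance = 9.8326


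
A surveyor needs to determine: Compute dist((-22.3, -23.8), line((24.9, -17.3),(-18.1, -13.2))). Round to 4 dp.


|cross product| = 473.02
|line direction| = sqrt(1865.81) = 43.195
Distance = 473.02/sqrt(1865.81) = 10.9508

10.9508


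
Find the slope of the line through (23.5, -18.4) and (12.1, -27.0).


slope = (y2-y1)/(x2-x1) = ((-27)-(-18.4))/(12.1-23.5) = (-8.6)/(-11.4) = 0.7544

0.7544


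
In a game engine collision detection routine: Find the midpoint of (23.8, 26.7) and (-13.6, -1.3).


M = ((23.8+(-13.6))/2, (26.7+(-1.3))/2)
= (5.1, 12.7)

(5.1, 12.7)


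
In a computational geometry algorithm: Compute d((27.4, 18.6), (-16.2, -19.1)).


dx=-43.6, dy=-37.7
d^2 = (-43.6)^2 + (-37.7)^2 = 3322.25
d = sqrt(3322.25) = 57.639

57.639


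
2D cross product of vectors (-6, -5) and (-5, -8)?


u x v = u_x*v_y - u_y*v_x = (-6)*(-8) - (-5)*(-5)
= 48 - 25 = 23

23


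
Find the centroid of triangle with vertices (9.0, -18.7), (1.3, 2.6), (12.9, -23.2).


Centroid = ((x_A+x_B+x_C)/3, (y_A+y_B+y_C)/3)
= ((9+1.3+12.9)/3, ((-18.7)+2.6+(-23.2))/3)
= (7.7333, -13.1)

(7.7333, -13.1)


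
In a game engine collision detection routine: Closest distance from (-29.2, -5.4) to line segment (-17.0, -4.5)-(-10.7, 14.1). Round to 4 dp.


Project P onto AB: t = 0 (clamped to [0,1])
Closest point on segment: (-17, -4.5)
Distance: 12.2332

12.2332


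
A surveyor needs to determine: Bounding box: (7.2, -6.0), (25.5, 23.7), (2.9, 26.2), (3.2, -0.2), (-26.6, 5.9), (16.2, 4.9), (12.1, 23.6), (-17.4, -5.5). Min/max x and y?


x range: [-26.6, 25.5]
y range: [-6, 26.2]
Bounding box: (-26.6,-6) to (25.5,26.2)

(-26.6,-6) to (25.5,26.2)


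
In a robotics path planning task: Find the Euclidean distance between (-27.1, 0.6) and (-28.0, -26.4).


dx=-0.9, dy=-27
d^2 = (-0.9)^2 + (-27)^2 = 729.81
d = sqrt(729.81) = 27.015

27.015


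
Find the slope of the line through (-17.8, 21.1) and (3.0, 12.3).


slope = (y2-y1)/(x2-x1) = (12.3-21.1)/(3-(-17.8)) = (-8.8)/20.8 = -0.4231

-0.4231


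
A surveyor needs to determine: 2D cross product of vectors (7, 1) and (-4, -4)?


u x v = u_x*v_y - u_y*v_x = 7*(-4) - 1*(-4)
= (-28) - (-4) = -24

-24


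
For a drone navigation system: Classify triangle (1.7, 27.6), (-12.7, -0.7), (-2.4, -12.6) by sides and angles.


Side lengths squared: AB^2=1008.25, BC^2=247.7, CA^2=1632.85
Sorted: [247.7, 1008.25, 1632.85]
By sides: Scalene, By angles: Obtuse

Scalene, Obtuse


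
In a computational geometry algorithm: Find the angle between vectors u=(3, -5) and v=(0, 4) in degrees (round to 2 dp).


u.v = -20, |u| = sqrt(34) = 5.831, |v| = sqrt(16) = 4
cos(theta) = u.v/(|u||v|) = -20/sqrt(544) = -0.857493
theta = acos(-0.857493) = 149.04 degrees

149.04 degrees


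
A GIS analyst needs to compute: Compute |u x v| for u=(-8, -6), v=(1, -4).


|u x v| = |(-8)*(-4) - (-6)*1|
= |32 - (-6)| = 38

38


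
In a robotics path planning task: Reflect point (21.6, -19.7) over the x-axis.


Reflection over x-axis: (x,y) -> (x,-y)
(21.6, -19.7) -> (21.6, 19.7)

(21.6, 19.7)


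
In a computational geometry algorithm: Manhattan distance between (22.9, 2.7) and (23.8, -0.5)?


|22.9-23.8| + |2.7-(-0.5)| = 0.9 + 3.2 = 4.1

4.1


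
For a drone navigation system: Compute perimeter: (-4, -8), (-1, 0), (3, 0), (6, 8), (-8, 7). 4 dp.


Sides: (-4, -8)->(-1, 0): sqrt(73) = 8.544004, (-1, 0)->(3, 0): sqrt(16) = 4, (3, 0)->(6, 8): sqrt(73) = 8.544004, (6, 8)->(-8, 7): sqrt(197) = 14.035669, (-8, 7)->(-4, -8): sqrt(241) = 15.524175
Sum = 50.647852
Perimeter = 50.6479

50.6479


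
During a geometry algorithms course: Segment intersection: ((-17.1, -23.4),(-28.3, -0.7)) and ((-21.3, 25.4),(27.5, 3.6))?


Cross products: d1=-2289.88, d2=-1426.28, d3=-451.22, d4=-1314.82
d1*d2 < 0 and d3*d4 < 0? no

No, they don't intersect


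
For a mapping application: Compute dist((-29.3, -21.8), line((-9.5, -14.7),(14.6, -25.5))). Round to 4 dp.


|cross product| = 384.95
|line direction| = sqrt(697.45) = 26.4093
Distance = 384.95/sqrt(697.45) = 14.5763

14.5763


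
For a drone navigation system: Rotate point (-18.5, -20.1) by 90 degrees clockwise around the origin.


90° CW: (x,y) -> (y, -x)
(-18.5,-20.1) -> (-20.1, 18.5)

(-20.1, 18.5)


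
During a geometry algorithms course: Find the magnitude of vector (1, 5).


|u| = sqrt(1^2 + 5^2) = sqrt(26) = 5.099

5.099


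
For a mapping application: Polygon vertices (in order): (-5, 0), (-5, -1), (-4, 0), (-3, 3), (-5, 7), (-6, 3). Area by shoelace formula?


Shoelace sum: ((-5)*(-1) - (-5)*0) + ((-5)*0 - (-4)*(-1)) + ((-4)*3 - (-3)*0) + ((-3)*7 - (-5)*3) + ((-5)*3 - (-6)*7) + ((-6)*0 - (-5)*3)
= 25
Area = |25|/2 = 12.5

12.5


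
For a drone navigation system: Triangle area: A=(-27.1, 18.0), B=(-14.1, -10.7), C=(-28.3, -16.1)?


Area = |x_A(y_B-y_C) + x_B(y_C-y_A) + x_C(y_A-y_B)|/2
= |(-146.34) + 480.81 + (-812.21)|/2
= 477.74/2 = 238.87

238.87


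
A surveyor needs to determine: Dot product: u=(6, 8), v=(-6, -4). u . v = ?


u . v = u_x*v_x + u_y*v_y = 6*(-6) + 8*(-4)
= (-36) + (-32) = -68

-68


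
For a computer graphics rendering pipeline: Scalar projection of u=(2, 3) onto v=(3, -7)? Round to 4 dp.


u.v = -15, |v| = sqrt(58) = 7.6158
Scalar projection = u.v / |v| = -15 / sqrt(58) = -1.9696

-1.9696


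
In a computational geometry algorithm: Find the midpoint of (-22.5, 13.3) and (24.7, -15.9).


M = (((-22.5)+24.7)/2, (13.3+(-15.9))/2)
= (1.1, -1.3)

(1.1, -1.3)


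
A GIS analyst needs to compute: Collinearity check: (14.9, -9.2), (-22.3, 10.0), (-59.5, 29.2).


Cross product: ((-22.3)-14.9)*(29.2-(-9.2)) - (10-(-9.2))*((-59.5)-14.9)
= 0

Yes, collinear


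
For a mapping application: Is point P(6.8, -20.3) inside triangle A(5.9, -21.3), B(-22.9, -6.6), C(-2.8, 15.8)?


Cross products: AB x AP = -42.03, BC x BP = -940.65, CA x CP = 42.09
All same sign? no

No, outside


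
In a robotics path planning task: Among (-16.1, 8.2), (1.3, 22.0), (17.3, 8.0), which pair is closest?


d(P0,P1) = 22.2081, d(P0,P2) = 33.4006, d(P1,P2) = 21.2603
Closest: P1 and P2

Closest pair: (1.3, 22.0) and (17.3, 8.0), distance = 21.2603


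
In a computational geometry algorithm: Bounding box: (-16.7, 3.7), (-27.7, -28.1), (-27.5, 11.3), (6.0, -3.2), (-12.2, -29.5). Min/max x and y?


x range: [-27.7, 6]
y range: [-29.5, 11.3]
Bounding box: (-27.7,-29.5) to (6,11.3)

(-27.7,-29.5) to (6,11.3)


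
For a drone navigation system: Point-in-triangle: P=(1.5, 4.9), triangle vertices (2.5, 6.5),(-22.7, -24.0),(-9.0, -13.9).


Cross products: AB x AP = 9.82, BC x BP = 151.51, CA x CP = 2
All same sign? yes

Yes, inside


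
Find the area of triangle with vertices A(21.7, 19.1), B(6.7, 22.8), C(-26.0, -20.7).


Area = |x_A(y_B-y_C) + x_B(y_C-y_A) + x_C(y_A-y_B)|/2
= |943.95 + (-266.66) + 96.2|/2
= 773.49/2 = 386.745

386.745


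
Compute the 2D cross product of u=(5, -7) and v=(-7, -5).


u x v = u_x*v_y - u_y*v_x = 5*(-5) - (-7)*(-7)
= (-25) - 49 = -74

-74


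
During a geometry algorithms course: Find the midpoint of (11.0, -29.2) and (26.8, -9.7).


M = ((11+26.8)/2, ((-29.2)+(-9.7))/2)
= (18.9, -19.45)

(18.9, -19.45)


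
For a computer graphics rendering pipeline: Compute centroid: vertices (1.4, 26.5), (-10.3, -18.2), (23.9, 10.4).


Centroid = ((x_A+x_B+x_C)/3, (y_A+y_B+y_C)/3)
= ((1.4+(-10.3)+23.9)/3, (26.5+(-18.2)+10.4)/3)
= (5, 6.2333)

(5, 6.2333)


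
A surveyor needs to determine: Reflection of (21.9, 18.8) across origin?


Reflection over origin: (x,y) -> (-x,-y)
(21.9, 18.8) -> (-21.9, -18.8)

(-21.9, -18.8)


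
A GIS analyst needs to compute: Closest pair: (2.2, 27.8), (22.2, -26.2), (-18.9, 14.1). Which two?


d(P0,P1) = 57.5847, d(P0,P2) = 25.1575, d(P1,P2) = 57.5613
Closest: P0 and P2

Closest pair: (2.2, 27.8) and (-18.9, 14.1), distance = 25.1575


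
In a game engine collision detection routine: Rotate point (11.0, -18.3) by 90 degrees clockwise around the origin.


90° CW: (x,y) -> (y, -x)
(11,-18.3) -> (-18.3, -11)

(-18.3, -11)


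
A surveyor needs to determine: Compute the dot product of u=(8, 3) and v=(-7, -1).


u . v = u_x*v_x + u_y*v_y = 8*(-7) + 3*(-1)
= (-56) + (-3) = -59

-59


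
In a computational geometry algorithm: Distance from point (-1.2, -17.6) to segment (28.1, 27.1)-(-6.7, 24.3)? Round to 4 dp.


Project P onto AB: t = 0.9392 (clamped to [0,1])
Closest point on segment: (-4.585, 24.4702)
Distance: 42.2061

42.2061


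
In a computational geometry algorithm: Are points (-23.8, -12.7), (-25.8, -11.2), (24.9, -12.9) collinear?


Cross product: ((-25.8)-(-23.8))*((-12.9)-(-12.7)) - ((-11.2)-(-12.7))*(24.9-(-23.8))
= -72.65

No, not collinear


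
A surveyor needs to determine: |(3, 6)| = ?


|u| = sqrt(3^2 + 6^2) = sqrt(45) = 6.7082

6.7082


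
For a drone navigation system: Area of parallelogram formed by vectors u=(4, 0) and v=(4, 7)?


|u x v| = |4*7 - 0*4|
= |28 - 0| = 28

28


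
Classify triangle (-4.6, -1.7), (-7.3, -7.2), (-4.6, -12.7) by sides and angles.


Side lengths squared: AB^2=37.54, BC^2=37.54, CA^2=121
Sorted: [37.54, 37.54, 121]
By sides: Isosceles, By angles: Obtuse

Isosceles, Obtuse


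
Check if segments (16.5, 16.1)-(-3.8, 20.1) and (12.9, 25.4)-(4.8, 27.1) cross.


Cross products: d1=69.21, d2=71.32, d3=-174.39, d4=-176.5
d1*d2 < 0 and d3*d4 < 0? no

No, they don't intersect


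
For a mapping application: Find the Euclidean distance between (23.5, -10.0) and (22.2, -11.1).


dx=-1.3, dy=-1.1
d^2 = (-1.3)^2 + (-1.1)^2 = 2.9
d = sqrt(2.9) = 1.7029

1.7029


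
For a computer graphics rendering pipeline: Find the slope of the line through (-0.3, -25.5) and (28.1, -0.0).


slope = (y2-y1)/(x2-x1) = (0-(-25.5))/(28.1-(-0.3)) = 25.5/28.4 = 0.8979

0.8979


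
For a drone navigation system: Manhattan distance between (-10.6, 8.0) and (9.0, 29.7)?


|(-10.6)-9| + |8-29.7| = 19.6 + 21.7 = 41.3

41.3


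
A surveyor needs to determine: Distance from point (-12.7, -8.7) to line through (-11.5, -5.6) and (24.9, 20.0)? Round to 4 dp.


|cross product| = 82.12
|line direction| = sqrt(1980.32) = 44.5008
Distance = 82.12/sqrt(1980.32) = 1.8454

1.8454


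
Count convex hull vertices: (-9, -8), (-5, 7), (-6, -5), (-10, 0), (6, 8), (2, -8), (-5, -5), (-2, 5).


Convex hull vertices (CCW): (-10, 0), (-9, -8), (2, -8), (6, 8), (-5, 7)
Count = 5

5


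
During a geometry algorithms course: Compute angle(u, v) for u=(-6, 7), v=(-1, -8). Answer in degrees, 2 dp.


u.v = -50, |u| = sqrt(85) = 9.2195, |v| = sqrt(65) = 8.0623
cos(theta) = u.v/(|u||v|) = -50/sqrt(5525) = -0.672673
theta = acos(-0.672673) = 132.27 degrees

132.27 degrees


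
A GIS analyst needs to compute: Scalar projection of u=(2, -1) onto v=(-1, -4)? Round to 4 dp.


u.v = 2, |v| = sqrt(17) = 4.1231
Scalar projection = u.v / |v| = 2 / sqrt(17) = 0.4851

0.4851


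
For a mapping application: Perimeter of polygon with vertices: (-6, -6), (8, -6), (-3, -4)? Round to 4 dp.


Sides: (-6, -6)->(8, -6): sqrt(196) = 14, (8, -6)->(-3, -4): sqrt(125) = 11.18034, (-3, -4)->(-6, -6): sqrt(13) = 3.605551
Sum = 28.785891
Perimeter = 28.7859

28.7859


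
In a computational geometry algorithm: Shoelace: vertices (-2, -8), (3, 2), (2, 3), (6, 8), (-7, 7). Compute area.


Shoelace sum: ((-2)*2 - 3*(-8)) + (3*3 - 2*2) + (2*8 - 6*3) + (6*7 - (-7)*8) + ((-7)*(-8) - (-2)*7)
= 191
Area = |191|/2 = 95.5

95.5


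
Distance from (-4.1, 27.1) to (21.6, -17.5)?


dx=25.7, dy=-44.6
d^2 = 25.7^2 + (-44.6)^2 = 2649.65
d = sqrt(2649.65) = 51.4748

51.4748


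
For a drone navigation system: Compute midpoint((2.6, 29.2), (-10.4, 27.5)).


M = ((2.6+(-10.4))/2, (29.2+27.5)/2)
= (-3.9, 28.35)

(-3.9, 28.35)


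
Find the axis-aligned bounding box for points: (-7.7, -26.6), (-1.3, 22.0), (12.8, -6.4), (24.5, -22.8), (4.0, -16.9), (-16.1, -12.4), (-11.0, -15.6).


x range: [-16.1, 24.5]
y range: [-26.6, 22]
Bounding box: (-16.1,-26.6) to (24.5,22)

(-16.1,-26.6) to (24.5,22)


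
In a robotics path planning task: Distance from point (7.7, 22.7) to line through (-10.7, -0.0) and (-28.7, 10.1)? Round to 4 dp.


|cross product| = 594.44
|line direction| = sqrt(426.01) = 20.64
Distance = 594.44/sqrt(426.01) = 28.8004

28.8004


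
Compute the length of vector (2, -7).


|u| = sqrt(2^2 + (-7)^2) = sqrt(53) = 7.2801

7.2801


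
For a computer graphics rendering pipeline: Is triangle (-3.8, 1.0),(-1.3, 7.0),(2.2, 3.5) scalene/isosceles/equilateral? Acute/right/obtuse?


Side lengths squared: AB^2=42.25, BC^2=24.5, CA^2=42.25
Sorted: [24.5, 42.25, 42.25]
By sides: Isosceles, By angles: Acute

Isosceles, Acute


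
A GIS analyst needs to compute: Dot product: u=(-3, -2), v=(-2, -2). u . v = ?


u . v = u_x*v_x + u_y*v_y = (-3)*(-2) + (-2)*(-2)
= 6 + 4 = 10

10


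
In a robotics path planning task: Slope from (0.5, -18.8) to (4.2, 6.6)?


slope = (y2-y1)/(x2-x1) = (6.6-(-18.8))/(4.2-0.5) = 25.4/3.7 = 6.8649

6.8649


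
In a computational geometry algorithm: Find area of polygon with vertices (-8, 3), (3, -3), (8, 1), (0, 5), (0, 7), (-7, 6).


Shoelace sum: ((-8)*(-3) - 3*3) + (3*1 - 8*(-3)) + (8*5 - 0*1) + (0*7 - 0*5) + (0*6 - (-7)*7) + ((-7)*3 - (-8)*6)
= 158
Area = |158|/2 = 79

79


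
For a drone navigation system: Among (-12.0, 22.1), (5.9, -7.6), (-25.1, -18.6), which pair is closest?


d(P0,P1) = 34.6771, d(P0,P2) = 42.7563, d(P1,P2) = 32.8938
Closest: P1 and P2

Closest pair: (5.9, -7.6) and (-25.1, -18.6), distance = 32.8938


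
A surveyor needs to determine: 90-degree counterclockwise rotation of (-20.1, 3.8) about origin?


90° CCW: (x,y) -> (-y, x)
(-20.1,3.8) -> (-3.8, -20.1)

(-3.8, -20.1)


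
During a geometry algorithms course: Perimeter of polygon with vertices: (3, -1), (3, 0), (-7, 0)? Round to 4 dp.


Sides: (3, -1)->(3, 0): sqrt(1) = 1, (3, 0)->(-7, 0): sqrt(100) = 10, (-7, 0)->(3, -1): sqrt(101) = 10.049876
Sum = 21.049876
Perimeter = 21.0499

21.0499


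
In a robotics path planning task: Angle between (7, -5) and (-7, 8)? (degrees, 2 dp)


u.v = -89, |u| = sqrt(74) = 8.6023, |v| = sqrt(113) = 10.6301
cos(theta) = u.v/(|u||v|) = -89/sqrt(8362) = -0.973274
theta = acos(-0.973274) = 166.72 degrees

166.72 degrees


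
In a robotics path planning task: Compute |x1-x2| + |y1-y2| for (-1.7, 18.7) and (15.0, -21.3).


|(-1.7)-15| + |18.7-(-21.3)| = 16.7 + 40 = 56.7

56.7


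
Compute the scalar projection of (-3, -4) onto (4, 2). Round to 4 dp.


u.v = -20, |v| = sqrt(20) = 4.4721
Scalar projection = u.v / |v| = -20 / sqrt(20) = -4.4721

-4.4721


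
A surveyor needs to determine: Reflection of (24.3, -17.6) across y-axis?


Reflection over y-axis: (x,y) -> (-x,y)
(24.3, -17.6) -> (-24.3, -17.6)

(-24.3, -17.6)


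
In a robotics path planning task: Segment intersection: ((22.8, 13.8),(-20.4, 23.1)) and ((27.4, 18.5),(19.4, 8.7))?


Cross products: d1=-7.48, d2=-505.24, d3=-245.82, d4=251.94
d1*d2 < 0 and d3*d4 < 0? no

No, they don't intersect


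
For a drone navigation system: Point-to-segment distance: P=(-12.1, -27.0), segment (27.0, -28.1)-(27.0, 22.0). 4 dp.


Project P onto AB: t = 0.022 (clamped to [0,1])
Closest point on segment: (27, -27)
Distance: 39.1

39.1


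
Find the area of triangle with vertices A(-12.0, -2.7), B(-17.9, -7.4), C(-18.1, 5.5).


Area = |x_A(y_B-y_C) + x_B(y_C-y_A) + x_C(y_A-y_B)|/2
= |154.8 + (-146.78) + (-85.07)|/2
= 77.05/2 = 38.525

38.525


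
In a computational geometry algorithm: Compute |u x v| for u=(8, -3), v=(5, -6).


|u x v| = |8*(-6) - (-3)*5|
= |(-48) - (-15)| = 33

33


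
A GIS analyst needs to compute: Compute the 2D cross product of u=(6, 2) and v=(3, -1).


u x v = u_x*v_y - u_y*v_x = 6*(-1) - 2*3
= (-6) - 6 = -12

-12


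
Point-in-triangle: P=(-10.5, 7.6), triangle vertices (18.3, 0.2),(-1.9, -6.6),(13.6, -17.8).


Cross products: AB x AP = -345.32, BC x BP = 123.78, CA x CP = 553.18
All same sign? no

No, outside


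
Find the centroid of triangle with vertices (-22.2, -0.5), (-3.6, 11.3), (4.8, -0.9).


Centroid = ((x_A+x_B+x_C)/3, (y_A+y_B+y_C)/3)
= (((-22.2)+(-3.6)+4.8)/3, ((-0.5)+11.3+(-0.9))/3)
= (-7, 3.3)

(-7, 3.3)


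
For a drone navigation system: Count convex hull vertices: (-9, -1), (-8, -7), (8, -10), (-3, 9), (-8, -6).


Convex hull vertices (CCW): (-9, -1), (-8, -7), (8, -10), (-3, 9)
Count = 4

4


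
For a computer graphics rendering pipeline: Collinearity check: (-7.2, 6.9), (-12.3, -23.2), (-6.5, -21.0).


Cross product: ((-12.3)-(-7.2))*((-21)-6.9) - ((-23.2)-6.9)*((-6.5)-(-7.2))
= 163.36

No, not collinear


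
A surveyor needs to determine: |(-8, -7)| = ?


|u| = sqrt((-8)^2 + (-7)^2) = sqrt(113) = 10.6301

10.6301


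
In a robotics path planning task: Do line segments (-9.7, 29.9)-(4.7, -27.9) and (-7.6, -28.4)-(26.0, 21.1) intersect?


Cross products: d1=2062.83, d2=-592.05, d3=-718.14, d4=1936.74
d1*d2 < 0 and d3*d4 < 0? yes

Yes, they intersect


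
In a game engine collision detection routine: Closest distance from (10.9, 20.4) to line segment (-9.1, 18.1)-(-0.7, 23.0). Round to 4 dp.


Project P onto AB: t = 1 (clamped to [0,1])
Closest point on segment: (-0.7, 23)
Distance: 11.8878

11.8878


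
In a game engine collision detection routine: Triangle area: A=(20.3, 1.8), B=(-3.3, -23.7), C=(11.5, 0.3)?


Area = |x_A(y_B-y_C) + x_B(y_C-y_A) + x_C(y_A-y_B)|/2
= |(-487.2) + 4.95 + 293.25|/2
= 189/2 = 94.5

94.5


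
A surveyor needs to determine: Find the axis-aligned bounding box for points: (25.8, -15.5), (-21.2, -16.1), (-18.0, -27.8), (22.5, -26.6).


x range: [-21.2, 25.8]
y range: [-27.8, -15.5]
Bounding box: (-21.2,-27.8) to (25.8,-15.5)

(-21.2,-27.8) to (25.8,-15.5)


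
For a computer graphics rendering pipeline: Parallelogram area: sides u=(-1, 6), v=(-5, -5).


|u x v| = |(-1)*(-5) - 6*(-5)|
= |5 - (-30)| = 35

35


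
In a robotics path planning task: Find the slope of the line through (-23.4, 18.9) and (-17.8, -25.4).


slope = (y2-y1)/(x2-x1) = ((-25.4)-18.9)/((-17.8)-(-23.4)) = (-44.3)/5.6 = -7.9107

-7.9107


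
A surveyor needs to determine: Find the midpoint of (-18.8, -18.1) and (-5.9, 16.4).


M = (((-18.8)+(-5.9))/2, ((-18.1)+16.4)/2)
= (-12.35, -0.85)

(-12.35, -0.85)


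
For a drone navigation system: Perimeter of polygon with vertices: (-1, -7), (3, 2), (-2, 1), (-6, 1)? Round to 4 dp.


Sides: (-1, -7)->(3, 2): sqrt(97) = 9.848858, (3, 2)->(-2, 1): sqrt(26) = 5.09902, (-2, 1)->(-6, 1): sqrt(16) = 4, (-6, 1)->(-1, -7): sqrt(89) = 9.433981
Sum = 28.381859
Perimeter = 28.3819

28.3819


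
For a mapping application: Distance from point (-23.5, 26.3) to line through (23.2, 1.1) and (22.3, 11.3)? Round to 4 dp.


|cross product| = 453.66
|line direction| = sqrt(104.85) = 10.2396
Distance = 453.66/sqrt(104.85) = 44.3043

44.3043


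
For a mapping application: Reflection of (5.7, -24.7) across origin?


Reflection over origin: (x,y) -> (-x,-y)
(5.7, -24.7) -> (-5.7, 24.7)

(-5.7, 24.7)


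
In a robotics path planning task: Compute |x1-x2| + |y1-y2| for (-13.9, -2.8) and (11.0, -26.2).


|(-13.9)-11| + |(-2.8)-(-26.2)| = 24.9 + 23.4 = 48.3

48.3


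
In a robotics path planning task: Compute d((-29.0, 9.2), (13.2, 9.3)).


dx=42.2, dy=0.1
d^2 = 42.2^2 + 0.1^2 = 1780.85
d = sqrt(1780.85) = 42.2001

42.2001


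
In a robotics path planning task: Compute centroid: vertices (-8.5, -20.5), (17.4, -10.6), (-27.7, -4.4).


Centroid = ((x_A+x_B+x_C)/3, (y_A+y_B+y_C)/3)
= (((-8.5)+17.4+(-27.7))/3, ((-20.5)+(-10.6)+(-4.4))/3)
= (-6.2667, -11.8333)

(-6.2667, -11.8333)


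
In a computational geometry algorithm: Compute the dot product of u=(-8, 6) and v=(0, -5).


u . v = u_x*v_x + u_y*v_y = (-8)*0 + 6*(-5)
= 0 + (-30) = -30

-30


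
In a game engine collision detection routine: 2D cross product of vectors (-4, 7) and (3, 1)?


u x v = u_x*v_y - u_y*v_x = (-4)*1 - 7*3
= (-4) - 21 = -25

-25


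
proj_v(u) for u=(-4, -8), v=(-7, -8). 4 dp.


u.v = 92, |v| = sqrt(113) = 10.6301
Scalar projection = u.v / |v| = 92 / sqrt(113) = 8.6546

8.6546


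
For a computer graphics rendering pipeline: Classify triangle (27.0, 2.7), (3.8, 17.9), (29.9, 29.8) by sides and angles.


Side lengths squared: AB^2=769.28, BC^2=822.82, CA^2=742.82
Sorted: [742.82, 769.28, 822.82]
By sides: Scalene, By angles: Acute

Scalene, Acute


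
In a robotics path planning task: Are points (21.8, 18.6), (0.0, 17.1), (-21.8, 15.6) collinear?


Cross product: (0-21.8)*(15.6-18.6) - (17.1-18.6)*((-21.8)-21.8)
= 0

Yes, collinear


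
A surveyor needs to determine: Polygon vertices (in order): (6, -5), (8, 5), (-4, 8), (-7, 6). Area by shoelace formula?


Shoelace sum: (6*5 - 8*(-5)) + (8*8 - (-4)*5) + ((-4)*6 - (-7)*8) + ((-7)*(-5) - 6*6)
= 185
Area = |185|/2 = 92.5

92.5


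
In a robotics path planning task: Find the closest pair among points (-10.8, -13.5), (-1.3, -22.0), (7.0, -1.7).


d(P0,P1) = 12.7475, d(P0,P2) = 21.356, d(P1,P2) = 21.9313
Closest: P0 and P1

Closest pair: (-10.8, -13.5) and (-1.3, -22.0), distance = 12.7475


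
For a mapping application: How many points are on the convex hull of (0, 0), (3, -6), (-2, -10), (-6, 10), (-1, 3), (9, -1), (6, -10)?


Convex hull vertices (CCW): (-6, 10), (-2, -10), (6, -10), (9, -1)
Count = 4

4


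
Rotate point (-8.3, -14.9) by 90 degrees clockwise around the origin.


90° CW: (x,y) -> (y, -x)
(-8.3,-14.9) -> (-14.9, 8.3)

(-14.9, 8.3)


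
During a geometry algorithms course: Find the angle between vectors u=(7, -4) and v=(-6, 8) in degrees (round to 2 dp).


u.v = -74, |u| = sqrt(65) = 8.0623, |v| = sqrt(100) = 10
cos(theta) = u.v/(|u||v|) = -74/sqrt(6500) = -0.917857
theta = acos(-0.917857) = 156.61 degrees

156.61 degrees


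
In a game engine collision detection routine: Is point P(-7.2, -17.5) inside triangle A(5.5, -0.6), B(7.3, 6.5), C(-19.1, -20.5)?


Cross products: AB x AP = 59.75, BC x BP = 242.1, CA x CP = -163.01
All same sign? no

No, outside


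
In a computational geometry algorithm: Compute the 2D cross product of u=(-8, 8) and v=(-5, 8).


u x v = u_x*v_y - u_y*v_x = (-8)*8 - 8*(-5)
= (-64) - (-40) = -24

-24


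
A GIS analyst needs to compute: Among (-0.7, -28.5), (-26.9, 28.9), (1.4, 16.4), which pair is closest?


d(P0,P1) = 63.0968, d(P0,P2) = 44.9491, d(P1,P2) = 30.9377
Closest: P1 and P2

Closest pair: (-26.9, 28.9) and (1.4, 16.4), distance = 30.9377


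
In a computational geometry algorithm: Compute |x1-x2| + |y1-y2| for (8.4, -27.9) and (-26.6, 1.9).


|8.4-(-26.6)| + |(-27.9)-1.9| = 35 + 29.8 = 64.8

64.8


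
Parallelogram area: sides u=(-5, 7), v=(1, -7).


|u x v| = |(-5)*(-7) - 7*1|
= |35 - 7| = 28

28


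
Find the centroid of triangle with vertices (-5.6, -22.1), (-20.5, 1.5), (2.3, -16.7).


Centroid = ((x_A+x_B+x_C)/3, (y_A+y_B+y_C)/3)
= (((-5.6)+(-20.5)+2.3)/3, ((-22.1)+1.5+(-16.7))/3)
= (-7.9333, -12.4333)

(-7.9333, -12.4333)


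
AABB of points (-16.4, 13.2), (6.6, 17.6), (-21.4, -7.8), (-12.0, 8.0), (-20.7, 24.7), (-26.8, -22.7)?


x range: [-26.8, 6.6]
y range: [-22.7, 24.7]
Bounding box: (-26.8,-22.7) to (6.6,24.7)

(-26.8,-22.7) to (6.6,24.7)


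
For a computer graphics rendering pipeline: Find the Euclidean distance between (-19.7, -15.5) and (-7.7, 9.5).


dx=12, dy=25
d^2 = 12^2 + 25^2 = 769
d = sqrt(769) = 27.7308

27.7308


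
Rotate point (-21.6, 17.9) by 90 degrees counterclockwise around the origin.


90° CCW: (x,y) -> (-y, x)
(-21.6,17.9) -> (-17.9, -21.6)

(-17.9, -21.6)


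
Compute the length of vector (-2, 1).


|u| = sqrt((-2)^2 + 1^2) = sqrt(5) = 2.2361

2.2361


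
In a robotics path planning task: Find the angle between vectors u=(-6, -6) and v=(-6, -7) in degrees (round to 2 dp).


u.v = 78, |u| = sqrt(72) = 8.4853, |v| = sqrt(85) = 9.2195
cos(theta) = u.v/(|u||v|) = 78/sqrt(6120) = 0.997054
theta = acos(0.997054) = 4.4 degrees

4.4 degrees


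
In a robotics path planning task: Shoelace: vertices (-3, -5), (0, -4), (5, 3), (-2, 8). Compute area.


Shoelace sum: ((-3)*(-4) - 0*(-5)) + (0*3 - 5*(-4)) + (5*8 - (-2)*3) + ((-2)*(-5) - (-3)*8)
= 112
Area = |112|/2 = 56

56


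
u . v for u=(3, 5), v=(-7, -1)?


u . v = u_x*v_x + u_y*v_y = 3*(-7) + 5*(-1)
= (-21) + (-5) = -26

-26


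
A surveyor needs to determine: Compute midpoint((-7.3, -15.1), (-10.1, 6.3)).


M = (((-7.3)+(-10.1))/2, ((-15.1)+6.3)/2)
= (-8.7, -4.4)

(-8.7, -4.4)


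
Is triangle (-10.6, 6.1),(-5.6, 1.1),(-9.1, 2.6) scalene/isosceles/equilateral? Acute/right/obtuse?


Side lengths squared: AB^2=50, BC^2=14.5, CA^2=14.5
Sorted: [14.5, 14.5, 50]
By sides: Isosceles, By angles: Obtuse

Isosceles, Obtuse


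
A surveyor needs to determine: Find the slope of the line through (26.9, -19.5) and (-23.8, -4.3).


slope = (y2-y1)/(x2-x1) = ((-4.3)-(-19.5))/((-23.8)-26.9) = 15.2/(-50.7) = -0.2998

-0.2998


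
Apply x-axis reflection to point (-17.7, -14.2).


Reflection over x-axis: (x,y) -> (x,-y)
(-17.7, -14.2) -> (-17.7, 14.2)

(-17.7, 14.2)


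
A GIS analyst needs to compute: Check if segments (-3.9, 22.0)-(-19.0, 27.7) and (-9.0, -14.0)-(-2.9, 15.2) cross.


Cross products: d1=70.68, d2=546.37, d3=572.67, d4=96.98
d1*d2 < 0 and d3*d4 < 0? no

No, they don't intersect


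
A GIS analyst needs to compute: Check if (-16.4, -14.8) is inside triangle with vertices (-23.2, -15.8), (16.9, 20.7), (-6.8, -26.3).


Cross products: AB x AP = -208.1, BC x BP = -723.75, CA x CP = -87.8
All same sign? yes

Yes, inside


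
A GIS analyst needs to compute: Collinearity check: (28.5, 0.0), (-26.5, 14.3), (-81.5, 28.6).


Cross product: ((-26.5)-28.5)*(28.6-0) - (14.3-0)*((-81.5)-28.5)
= 0

Yes, collinear


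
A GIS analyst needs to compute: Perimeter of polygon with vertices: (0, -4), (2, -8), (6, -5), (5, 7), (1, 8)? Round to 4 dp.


Sides: (0, -4)->(2, -8): sqrt(20) = 4.472136, (2, -8)->(6, -5): sqrt(25) = 5, (6, -5)->(5, 7): sqrt(145) = 12.041595, (5, 7)->(1, 8): sqrt(17) = 4.123106, (1, 8)->(0, -4): sqrt(145) = 12.041595
Sum = 37.678432
Perimeter = 37.6784

37.6784


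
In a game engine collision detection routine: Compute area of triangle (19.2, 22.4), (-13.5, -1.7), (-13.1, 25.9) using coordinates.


Area = |x_A(y_B-y_C) + x_B(y_C-y_A) + x_C(y_A-y_B)|/2
= |(-529.92) + (-47.25) + (-315.71)|/2
= 892.88/2 = 446.44

446.44


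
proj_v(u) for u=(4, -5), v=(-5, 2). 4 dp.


u.v = -30, |v| = sqrt(29) = 5.3852
Scalar projection = u.v / |v| = -30 / sqrt(29) = -5.5709

-5.5709


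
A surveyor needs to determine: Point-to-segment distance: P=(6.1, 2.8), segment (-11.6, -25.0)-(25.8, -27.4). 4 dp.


Project P onto AB: t = 0.4238 (clamped to [0,1])
Closest point on segment: (4.2508, -26.0172)
Distance: 28.8764

28.8764


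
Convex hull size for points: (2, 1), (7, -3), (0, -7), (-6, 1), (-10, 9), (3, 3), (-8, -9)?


Convex hull vertices (CCW): (-10, 9), (-8, -9), (0, -7), (7, -3), (3, 3)
Count = 5

5


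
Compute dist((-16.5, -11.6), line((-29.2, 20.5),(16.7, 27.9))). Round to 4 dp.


|cross product| = 1567.37
|line direction| = sqrt(2161.57) = 46.4927
Distance = 1567.37/sqrt(2161.57) = 33.7122

33.7122


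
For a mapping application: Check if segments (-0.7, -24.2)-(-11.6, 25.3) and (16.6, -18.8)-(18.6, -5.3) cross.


Cross products: d1=222.75, d2=468.9, d3=-915.21, d4=-1161.36
d1*d2 < 0 and d3*d4 < 0? no

No, they don't intersect


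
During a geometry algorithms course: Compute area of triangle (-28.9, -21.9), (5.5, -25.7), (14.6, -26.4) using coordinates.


Area = |x_A(y_B-y_C) + x_B(y_C-y_A) + x_C(y_A-y_B)|/2
= |(-20.23) + (-24.75) + 55.48|/2
= 10.5/2 = 5.25

5.25


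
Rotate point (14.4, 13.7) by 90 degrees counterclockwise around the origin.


90° CCW: (x,y) -> (-y, x)
(14.4,13.7) -> (-13.7, 14.4)

(-13.7, 14.4)


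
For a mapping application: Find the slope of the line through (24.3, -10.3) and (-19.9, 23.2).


slope = (y2-y1)/(x2-x1) = (23.2-(-10.3))/((-19.9)-24.3) = 33.5/(-44.2) = -0.7579

-0.7579


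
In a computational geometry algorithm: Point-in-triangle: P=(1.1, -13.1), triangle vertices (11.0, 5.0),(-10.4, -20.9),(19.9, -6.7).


Cross products: AB x AP = 130.93, BC x BP = 73.04, CA x CP = 276.92
All same sign? yes

Yes, inside


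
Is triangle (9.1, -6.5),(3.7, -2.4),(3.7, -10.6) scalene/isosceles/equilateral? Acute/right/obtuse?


Side lengths squared: AB^2=45.97, BC^2=67.24, CA^2=45.97
Sorted: [45.97, 45.97, 67.24]
By sides: Isosceles, By angles: Acute

Isosceles, Acute


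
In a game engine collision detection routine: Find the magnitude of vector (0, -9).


|u| = sqrt(0^2 + (-9)^2) = sqrt(81) = 9

9


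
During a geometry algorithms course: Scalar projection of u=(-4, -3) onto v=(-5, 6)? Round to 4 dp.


u.v = 2, |v| = sqrt(61) = 7.8102
Scalar projection = u.v / |v| = 2 / sqrt(61) = 0.2561

0.2561


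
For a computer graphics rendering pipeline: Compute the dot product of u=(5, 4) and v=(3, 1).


u . v = u_x*v_x + u_y*v_y = 5*3 + 4*1
= 15 + 4 = 19

19


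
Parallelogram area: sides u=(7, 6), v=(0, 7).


|u x v| = |7*7 - 6*0|
= |49 - 0| = 49

49


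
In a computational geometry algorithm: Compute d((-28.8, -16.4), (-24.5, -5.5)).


dx=4.3, dy=10.9
d^2 = 4.3^2 + 10.9^2 = 137.3
d = sqrt(137.3) = 11.7175

11.7175


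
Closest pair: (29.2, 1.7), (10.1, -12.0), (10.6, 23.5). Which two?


d(P0,P1) = 23.5053, d(P0,P2) = 28.6566, d(P1,P2) = 35.5035
Closest: P0 and P1

Closest pair: (29.2, 1.7) and (10.1, -12.0), distance = 23.5053


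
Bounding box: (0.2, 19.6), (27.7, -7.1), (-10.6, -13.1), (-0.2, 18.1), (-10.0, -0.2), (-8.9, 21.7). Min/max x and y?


x range: [-10.6, 27.7]
y range: [-13.1, 21.7]
Bounding box: (-10.6,-13.1) to (27.7,21.7)

(-10.6,-13.1) to (27.7,21.7)


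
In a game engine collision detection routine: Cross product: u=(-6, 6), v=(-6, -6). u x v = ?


u x v = u_x*v_y - u_y*v_x = (-6)*(-6) - 6*(-6)
= 36 - (-36) = 72

72


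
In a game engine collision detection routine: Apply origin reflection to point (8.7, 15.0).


Reflection over origin: (x,y) -> (-x,-y)
(8.7, 15) -> (-8.7, -15)

(-8.7, -15)


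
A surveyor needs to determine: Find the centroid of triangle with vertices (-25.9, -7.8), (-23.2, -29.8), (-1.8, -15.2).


Centroid = ((x_A+x_B+x_C)/3, (y_A+y_B+y_C)/3)
= (((-25.9)+(-23.2)+(-1.8))/3, ((-7.8)+(-29.8)+(-15.2))/3)
= (-16.9667, -17.6)

(-16.9667, -17.6)


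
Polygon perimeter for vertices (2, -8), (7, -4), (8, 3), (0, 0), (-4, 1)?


Sides: (2, -8)->(7, -4): sqrt(41) = 6.403124, (7, -4)->(8, 3): sqrt(50) = 7.071068, (8, 3)->(0, 0): sqrt(73) = 8.544004, (0, 0)->(-4, 1): sqrt(17) = 4.123106, (-4, 1)->(2, -8): sqrt(117) = 10.816654
Sum = 36.957956
Perimeter = 36.958

36.958


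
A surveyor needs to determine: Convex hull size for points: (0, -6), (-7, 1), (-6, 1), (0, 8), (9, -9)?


Convex hull vertices (CCW): (-7, 1), (0, -6), (9, -9), (0, 8)
Count = 4

4


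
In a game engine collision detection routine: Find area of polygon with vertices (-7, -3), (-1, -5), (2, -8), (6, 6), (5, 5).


Shoelace sum: ((-7)*(-5) - (-1)*(-3)) + ((-1)*(-8) - 2*(-5)) + (2*6 - 6*(-8)) + (6*5 - 5*6) + (5*(-3) - (-7)*5)
= 130
Area = |130|/2 = 65

65


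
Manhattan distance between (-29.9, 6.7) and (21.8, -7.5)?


|(-29.9)-21.8| + |6.7-(-7.5)| = 51.7 + 14.2 = 65.9

65.9


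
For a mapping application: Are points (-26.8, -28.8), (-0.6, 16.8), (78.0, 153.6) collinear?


Cross product: ((-0.6)-(-26.8))*(153.6-(-28.8)) - (16.8-(-28.8))*(78-(-26.8))
= 0

Yes, collinear


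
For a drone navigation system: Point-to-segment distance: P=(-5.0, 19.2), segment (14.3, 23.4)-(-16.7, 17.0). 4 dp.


Project P onto AB: t = 0.624 (clamped to [0,1])
Closest point on segment: (-5.0427, 19.4067)
Distance: 0.211

0.211


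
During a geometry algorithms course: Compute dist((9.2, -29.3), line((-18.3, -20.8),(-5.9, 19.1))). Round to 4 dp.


|cross product| = 1202.65
|line direction| = sqrt(1745.77) = 41.7824
Distance = 1202.65/sqrt(1745.77) = 28.7836

28.7836


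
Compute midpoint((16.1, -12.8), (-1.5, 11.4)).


M = ((16.1+(-1.5))/2, ((-12.8)+11.4)/2)
= (7.3, -0.7)

(7.3, -0.7)


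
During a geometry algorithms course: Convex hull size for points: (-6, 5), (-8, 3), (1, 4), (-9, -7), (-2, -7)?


Convex hull vertices (CCW): (-9, -7), (-2, -7), (1, 4), (-6, 5), (-8, 3)
Count = 5

5


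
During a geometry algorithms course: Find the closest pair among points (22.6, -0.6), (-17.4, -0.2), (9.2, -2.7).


d(P0,P1) = 40.002, d(P0,P2) = 13.5636, d(P1,P2) = 26.7172
Closest: P0 and P2

Closest pair: (22.6, -0.6) and (9.2, -2.7), distance = 13.5636


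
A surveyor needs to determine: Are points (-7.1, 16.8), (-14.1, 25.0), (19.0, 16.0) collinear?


Cross product: ((-14.1)-(-7.1))*(16-16.8) - (25-16.8)*(19-(-7.1))
= -208.42

No, not collinear


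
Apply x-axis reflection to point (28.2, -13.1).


Reflection over x-axis: (x,y) -> (x,-y)
(28.2, -13.1) -> (28.2, 13.1)

(28.2, 13.1)


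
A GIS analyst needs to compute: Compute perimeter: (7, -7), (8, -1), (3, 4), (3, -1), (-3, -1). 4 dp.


Sides: (7, -7)->(8, -1): sqrt(37) = 6.082763, (8, -1)->(3, 4): sqrt(50) = 7.071068, (3, 4)->(3, -1): sqrt(25) = 5, (3, -1)->(-3, -1): sqrt(36) = 6, (-3, -1)->(7, -7): sqrt(136) = 11.661904
Sum = 35.815735
Perimeter = 35.8157

35.8157


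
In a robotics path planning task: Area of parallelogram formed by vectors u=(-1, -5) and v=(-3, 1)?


|u x v| = |(-1)*1 - (-5)*(-3)|
= |(-1) - 15| = 16

16


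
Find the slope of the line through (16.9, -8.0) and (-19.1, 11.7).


slope = (y2-y1)/(x2-x1) = (11.7-(-8))/((-19.1)-16.9) = 19.7/(-36) = -0.5472

-0.5472


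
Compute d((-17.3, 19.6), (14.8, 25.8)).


dx=32.1, dy=6.2
d^2 = 32.1^2 + 6.2^2 = 1068.85
d = sqrt(1068.85) = 32.6933

32.6933


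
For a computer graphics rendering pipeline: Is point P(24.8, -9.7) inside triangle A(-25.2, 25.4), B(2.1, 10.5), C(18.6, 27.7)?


Cross products: AB x AP = -213.23, BC x BP = -723.74, CA x CP = 1652.38
All same sign? no

No, outside


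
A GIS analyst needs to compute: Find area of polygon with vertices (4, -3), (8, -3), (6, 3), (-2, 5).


Shoelace sum: (4*(-3) - 8*(-3)) + (8*3 - 6*(-3)) + (6*5 - (-2)*3) + ((-2)*(-3) - 4*5)
= 76
Area = |76|/2 = 38

38


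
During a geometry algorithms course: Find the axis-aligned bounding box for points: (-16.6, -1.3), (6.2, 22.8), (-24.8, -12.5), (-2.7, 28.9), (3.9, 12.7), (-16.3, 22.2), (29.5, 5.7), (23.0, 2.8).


x range: [-24.8, 29.5]
y range: [-12.5, 28.9]
Bounding box: (-24.8,-12.5) to (29.5,28.9)

(-24.8,-12.5) to (29.5,28.9)


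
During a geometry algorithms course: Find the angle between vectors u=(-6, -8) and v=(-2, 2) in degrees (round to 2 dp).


u.v = -4, |u| = sqrt(100) = 10, |v| = sqrt(8) = 2.8284
cos(theta) = u.v/(|u||v|) = -4/sqrt(800) = -0.141421
theta = acos(-0.141421) = 98.13 degrees

98.13 degrees


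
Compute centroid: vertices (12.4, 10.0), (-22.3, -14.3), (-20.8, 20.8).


Centroid = ((x_A+x_B+x_C)/3, (y_A+y_B+y_C)/3)
= ((12.4+(-22.3)+(-20.8))/3, (10+(-14.3)+20.8)/3)
= (-10.2333, 5.5)

(-10.2333, 5.5)
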